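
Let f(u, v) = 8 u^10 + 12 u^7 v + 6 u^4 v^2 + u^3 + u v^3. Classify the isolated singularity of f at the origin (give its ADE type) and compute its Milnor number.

Type E7, Milnor number mu = 7.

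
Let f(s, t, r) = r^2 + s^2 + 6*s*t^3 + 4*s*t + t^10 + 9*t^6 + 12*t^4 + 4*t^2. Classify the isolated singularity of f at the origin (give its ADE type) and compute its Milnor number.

The Hessian of f at 0 is [[2, 4, 0], [4, 8, 0], [0, 0, 2]] with rank 2, so corank 1. A Groebner basis of the Jacobian ideal J(f) in C{s,t,r} is {s^3 + 6*s^2*t + 12*s*t^2 - 8*s/3 - 16*t/3, s/3 + t^3 + 2*t/3, r}; counting standard monomials gives mu = 9. Corank 1: A-series; mu = 9 gives A_9.

Type A9, Milnor number mu = 9.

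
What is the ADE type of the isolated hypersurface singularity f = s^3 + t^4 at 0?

The Hessian of f at 0 is [[0, 0], [0, 0]] with rank 0, so corank 2. A Groebner basis of the Jacobian ideal J(f) in C{s,t} is {t^3, s^2}; counting standard monomials gives mu = 6. Corank 2; j^3 = s^3 is a perfect cube, so E-series; the 4-jet and mu = 6 give E_6.

E_{6}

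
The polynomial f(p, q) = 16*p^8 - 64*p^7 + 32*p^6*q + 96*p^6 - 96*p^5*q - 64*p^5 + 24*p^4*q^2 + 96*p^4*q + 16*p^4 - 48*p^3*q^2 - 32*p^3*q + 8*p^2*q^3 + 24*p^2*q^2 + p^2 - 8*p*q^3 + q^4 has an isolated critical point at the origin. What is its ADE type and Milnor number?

Type A_3, Milnor number mu = 3.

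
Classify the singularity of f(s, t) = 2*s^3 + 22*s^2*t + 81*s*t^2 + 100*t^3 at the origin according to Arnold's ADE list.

The Hessian of f at 0 is [[0, 0], [0, 0]] with rank 0, so corank 2. A Groebner basis of the Jacobian ideal J(f) in C{s,t} is {t^3, s^2 - 39*t^2/2, s*t + 9*t^2/2}; counting standard monomials gives mu = 4. Corank 2; j^3 = (s + 4*t)*(2*s^2 + 14*s*t + 25*t^2) splits into three distinct lines over C (the quadratic factor has nonzero discriminant), so D_4.

D_4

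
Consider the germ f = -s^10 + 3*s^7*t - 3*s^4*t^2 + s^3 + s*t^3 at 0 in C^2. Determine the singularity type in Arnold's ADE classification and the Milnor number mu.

The Hessian of f at 0 is [[0, 0], [0, 0]] with rank 0, so corank 2. A Groebner basis of the Jacobian ideal J(f) in C{s,t} is {s^3, s*t^2, 3*s^2 + t^3}; counting standard monomials gives mu = 7. Corank 2; j^3 = s^3 is a perfect cube, so E-series; the 4-jet and mu = 7 give E_7.

Type E7, Milnor number mu = 7.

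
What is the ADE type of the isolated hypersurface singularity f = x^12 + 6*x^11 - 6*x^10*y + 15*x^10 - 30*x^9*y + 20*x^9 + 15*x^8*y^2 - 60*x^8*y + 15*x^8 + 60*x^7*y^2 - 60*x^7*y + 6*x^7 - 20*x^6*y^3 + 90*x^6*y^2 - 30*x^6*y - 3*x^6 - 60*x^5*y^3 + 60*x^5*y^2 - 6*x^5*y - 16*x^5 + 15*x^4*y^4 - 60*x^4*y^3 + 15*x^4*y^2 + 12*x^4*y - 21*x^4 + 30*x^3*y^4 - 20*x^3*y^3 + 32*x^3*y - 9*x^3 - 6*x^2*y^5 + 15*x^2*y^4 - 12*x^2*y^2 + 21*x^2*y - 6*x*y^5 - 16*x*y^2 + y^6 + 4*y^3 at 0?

The Hessian of f at 0 has rank 0. Corank 2; j^3 = -(x - y)*(3*x - 2*y)^2 has shape L^2 M (L != M), so D-series; mu = 7 gives D_7.

D_7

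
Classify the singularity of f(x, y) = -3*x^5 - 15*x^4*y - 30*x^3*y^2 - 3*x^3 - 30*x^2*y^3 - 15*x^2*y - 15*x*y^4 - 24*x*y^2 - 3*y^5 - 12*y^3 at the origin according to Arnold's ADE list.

The Hessian of f at 0 has rank 0. Corank 2; j^3 = -3*(x + y)*(x + 2*y)^2 has shape L^2 M (L != M), so D-series; mu = 6 gives D_6.

D_6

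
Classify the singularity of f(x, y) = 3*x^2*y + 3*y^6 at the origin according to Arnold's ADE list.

D_{7}

The Hessian of f at 0 is [[0, 0], [0, 0]] with rank 0, so corank 2. A Groebner basis of the Jacobian ideal J(f) in C{x,y} is {x^2/6 + y^5, x^3, x*y}; counting standard monomials gives mu = 7. Corank 2; j^3 = 3*x^2*y has shape L^2 M (L != M), so D-series; mu = 7 gives D_7.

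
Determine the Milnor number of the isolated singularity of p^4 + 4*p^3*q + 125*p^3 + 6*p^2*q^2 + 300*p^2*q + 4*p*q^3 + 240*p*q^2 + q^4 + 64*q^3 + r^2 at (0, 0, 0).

The Hessian of f at 0 has rank 1. Corank 2; j^3 = (5*p + 4*q)^3 is a perfect cube, so E-series; the 4-jet and mu = 6 give E_6.

6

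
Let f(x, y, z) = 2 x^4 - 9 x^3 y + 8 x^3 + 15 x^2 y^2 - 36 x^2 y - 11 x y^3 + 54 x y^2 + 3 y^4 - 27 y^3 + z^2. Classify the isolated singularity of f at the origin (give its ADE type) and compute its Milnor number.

The Hessian of f at 0 has rank 1. Corank 2; j^3 = (2*x - 3*y)^3 is a perfect cube, so E-series; the 4-jet and mu = 7 give E_7.

Type E7, Milnor number mu = 7.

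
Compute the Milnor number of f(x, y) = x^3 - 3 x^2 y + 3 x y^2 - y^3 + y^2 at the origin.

2

The Hessian of f at 0 is [[0, 0], [0, 2]] with rank 1, so corank 1. A Groebner basis of the Jacobian ideal J(f) in C{x,y} is {x^2, y}; counting standard monomials gives mu = 2. Corank 1: A-series; mu = 2 gives A_2.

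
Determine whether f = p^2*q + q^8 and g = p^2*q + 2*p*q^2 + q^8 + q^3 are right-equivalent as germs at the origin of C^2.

Yes.

The Hessian of f at 0 has rank 0. Corank 2; j^3 = p^2*q has shape L^2 M (L != M), so D-series; mu = 9 gives D_9. The Hessian of g at 0 has rank 0. Corank 2; j^3 = q*(p + q)^2 has shape L^2 M (L != M), so D-series; mu = 9 gives D_9. Both have type D_9, hence right-equivalent.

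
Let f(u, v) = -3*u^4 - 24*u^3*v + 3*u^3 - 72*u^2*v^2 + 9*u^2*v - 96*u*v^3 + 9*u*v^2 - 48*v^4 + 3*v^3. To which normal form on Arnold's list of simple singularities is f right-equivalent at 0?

E6

The Hessian of f at 0 has rank 0. Corank 2; j^3 = 3*(u + v)^3 is a perfect cube, so E-series; the 4-jet and mu = 6 give E_6.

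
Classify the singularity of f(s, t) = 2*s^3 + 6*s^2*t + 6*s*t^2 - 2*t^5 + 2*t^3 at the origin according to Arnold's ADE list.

The Hessian of f at 0 has rank 0. Corank 2; j^3 = 2*(s + t)^3 is a perfect cube, so E-series; the 5-jet and mu = 8 give E_8.

E_{8}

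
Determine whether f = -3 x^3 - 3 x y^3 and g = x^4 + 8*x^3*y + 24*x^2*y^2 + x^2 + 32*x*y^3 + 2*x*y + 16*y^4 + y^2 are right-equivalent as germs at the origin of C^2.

The Hessian of f at 0 is [[0, 0], [0, 0]] with rank 0, so corank 2. A Groebner basis of the Jacobian ideal J(f) in C{x,y} is {x^3, x*y^2, 3*x^2 + y^3}; counting standard monomials gives mu = 7. Corank 2; j^3 = -3*x^3 is a perfect cube, so E-series; the 4-jet and mu = 7 give E_7. The Hessian of g at 0 is [[2, 2], [2, 2]] with rank 1, so corank 1. A Groebner basis of the Jacobian ideal J(g) in C{x,y} is {y^3, x + y}; counting standard monomials gives mu = 3. Corank 1: A-series; mu = 3 gives A_3. f is E_7 but g is A_3, hence not right-equivalent.

No.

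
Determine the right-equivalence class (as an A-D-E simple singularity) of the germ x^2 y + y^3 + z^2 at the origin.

D4

The Hessian of f at 0 is [[0, 0, 0], [0, 0, 0], [0, 0, 2]] with rank 1, so corank 2. A Groebner basis of the Jacobian ideal J(f) in C{x,y,z} is {y^3, x^2 + 3*y^2, x*y, z}; counting standard monomials gives mu = 4. Corank 2; j^3 = y*(x^2 + y^2) splits into three distinct lines over C (the quadratic factor has nonzero discriminant), so D_4.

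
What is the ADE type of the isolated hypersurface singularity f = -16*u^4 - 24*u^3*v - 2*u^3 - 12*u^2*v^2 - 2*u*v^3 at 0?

E_7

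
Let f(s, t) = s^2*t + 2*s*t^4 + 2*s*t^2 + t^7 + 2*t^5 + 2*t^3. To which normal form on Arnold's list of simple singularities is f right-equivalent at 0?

D4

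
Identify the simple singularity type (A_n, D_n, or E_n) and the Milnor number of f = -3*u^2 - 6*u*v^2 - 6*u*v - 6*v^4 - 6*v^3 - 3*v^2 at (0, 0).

The Hessian of f at 0 has rank 1. Corank 1: A-series; mu = 3 gives A_3.

Type A_3, Milnor number mu = 3.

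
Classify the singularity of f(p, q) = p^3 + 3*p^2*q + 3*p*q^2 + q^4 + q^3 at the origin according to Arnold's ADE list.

E6

The Hessian of f at 0 has rank 0. Corank 2; j^3 = (p + q)^3 is a perfect cube, so E-series; the 4-jet and mu = 6 give E_6.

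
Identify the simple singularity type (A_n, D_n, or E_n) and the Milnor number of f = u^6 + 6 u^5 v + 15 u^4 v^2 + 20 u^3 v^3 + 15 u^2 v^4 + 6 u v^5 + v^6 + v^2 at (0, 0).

Type A5, Milnor number mu = 5.

The Hessian of f at 0 has rank 1. Corank 1: A-series; mu = 5 gives A_5.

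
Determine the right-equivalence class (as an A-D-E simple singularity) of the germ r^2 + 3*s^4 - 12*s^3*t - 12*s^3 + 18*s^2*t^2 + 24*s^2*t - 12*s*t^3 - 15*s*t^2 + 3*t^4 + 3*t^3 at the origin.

The Hessian of f at 0 is [[0, 0, 0], [0, 0, 0], [0, 0, 2]] with rank 1, so corank 2. A Groebner basis of the Jacobian ideal J(f) in C{s,t,r} is {s*t^2 + 2*s*t - t^2, 4*s*t + t^3 - 2*t^2, s^2 - 3*s*t/2 + t^2/2, r}; counting standard monomials gives mu = 5. Corank 2; j^3 = -3*(s - t)*(2*s - t)^2 has shape L^2 M (L != M), so D-series; mu = 5 gives D_5.

D5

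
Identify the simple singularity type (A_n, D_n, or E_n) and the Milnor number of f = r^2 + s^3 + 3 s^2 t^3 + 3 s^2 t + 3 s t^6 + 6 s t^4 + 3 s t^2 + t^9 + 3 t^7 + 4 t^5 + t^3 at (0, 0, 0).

Type E8, Milnor number mu = 8.

The Hessian of f at 0 is [[0, 0, 0], [0, 0, 0], [0, 0, 2]] with rank 1, so corank 2. A Groebner basis of the Jacobian ideal J(f) in C{s,t,r} is {s^2/2 + s*t^3 + s*t + t^2/2, t^4, s^3 - 3*s*t^2 - 2*t^3, s^2*t + 2*s*t^2 + t^3, r}; counting standard monomials gives mu = 8. Corank 2; j^3 = (s + t)^3 is a perfect cube, so E-series; the 5-jet and mu = 8 give E_8.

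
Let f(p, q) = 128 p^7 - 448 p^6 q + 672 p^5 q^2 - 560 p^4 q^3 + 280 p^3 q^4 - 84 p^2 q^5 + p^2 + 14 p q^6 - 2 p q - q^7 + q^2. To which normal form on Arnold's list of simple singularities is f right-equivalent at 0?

A_6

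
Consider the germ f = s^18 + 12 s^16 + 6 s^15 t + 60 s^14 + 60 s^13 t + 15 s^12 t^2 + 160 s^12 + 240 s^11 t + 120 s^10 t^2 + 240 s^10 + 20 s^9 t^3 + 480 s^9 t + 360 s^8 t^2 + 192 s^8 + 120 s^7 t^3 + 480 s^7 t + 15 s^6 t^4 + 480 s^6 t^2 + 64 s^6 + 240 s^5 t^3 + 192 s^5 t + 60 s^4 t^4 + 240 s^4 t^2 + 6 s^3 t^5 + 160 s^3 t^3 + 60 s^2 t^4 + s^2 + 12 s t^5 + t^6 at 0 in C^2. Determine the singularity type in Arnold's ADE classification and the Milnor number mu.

The Hessian of f at 0 has rank 1. Corank 1: A-series; mu = 5 gives A_5.

Type A5, Milnor number mu = 5.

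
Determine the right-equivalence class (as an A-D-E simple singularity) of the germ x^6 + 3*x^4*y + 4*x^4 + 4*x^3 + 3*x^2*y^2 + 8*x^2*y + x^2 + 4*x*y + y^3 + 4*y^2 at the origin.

A2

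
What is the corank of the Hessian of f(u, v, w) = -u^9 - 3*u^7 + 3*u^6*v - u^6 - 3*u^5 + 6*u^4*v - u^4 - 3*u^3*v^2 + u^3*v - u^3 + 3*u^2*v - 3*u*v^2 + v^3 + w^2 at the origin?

Hessian at 0 has rank 1.

2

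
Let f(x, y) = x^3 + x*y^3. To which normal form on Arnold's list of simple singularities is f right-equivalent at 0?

E_{7}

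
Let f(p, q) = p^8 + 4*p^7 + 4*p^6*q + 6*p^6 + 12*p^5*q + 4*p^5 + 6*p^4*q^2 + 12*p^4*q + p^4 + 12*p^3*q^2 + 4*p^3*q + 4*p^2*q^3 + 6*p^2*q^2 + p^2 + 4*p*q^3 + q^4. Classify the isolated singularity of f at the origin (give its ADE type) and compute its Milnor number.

Type A_{3}, Milnor number mu = 3.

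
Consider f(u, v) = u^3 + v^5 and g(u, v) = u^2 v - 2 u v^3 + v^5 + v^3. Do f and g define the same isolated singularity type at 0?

No.

The Hessian of f at 0 has rank 0. Corank 2; j^3 = u^3 is a perfect cube, so E-series; the 5-jet and mu = 8 give E_8. The Hessian of g at 0 has rank 0. Corank 2; j^3 = v*(u^2 + v^2) splits into three distinct lines over C (the quadratic factor has nonzero discriminant), so D_4. f is E_8 but g is D_4, hence not right-equivalent.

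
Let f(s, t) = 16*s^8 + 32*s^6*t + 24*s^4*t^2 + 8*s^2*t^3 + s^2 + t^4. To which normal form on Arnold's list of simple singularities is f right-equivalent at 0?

The Hessian of f at 0 has rank 1. Corank 1: A-series; mu = 3 gives A_3.

A3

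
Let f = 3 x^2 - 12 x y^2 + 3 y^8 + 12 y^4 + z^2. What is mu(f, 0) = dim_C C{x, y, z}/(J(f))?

7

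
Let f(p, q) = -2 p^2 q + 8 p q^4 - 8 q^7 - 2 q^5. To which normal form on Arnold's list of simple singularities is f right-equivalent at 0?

The Hessian of f at 0 has rank 0. Corank 2; j^3 = -2*p^2*q has shape L^2 M (L != M), so D-series; mu = 6 gives D_6.

D_6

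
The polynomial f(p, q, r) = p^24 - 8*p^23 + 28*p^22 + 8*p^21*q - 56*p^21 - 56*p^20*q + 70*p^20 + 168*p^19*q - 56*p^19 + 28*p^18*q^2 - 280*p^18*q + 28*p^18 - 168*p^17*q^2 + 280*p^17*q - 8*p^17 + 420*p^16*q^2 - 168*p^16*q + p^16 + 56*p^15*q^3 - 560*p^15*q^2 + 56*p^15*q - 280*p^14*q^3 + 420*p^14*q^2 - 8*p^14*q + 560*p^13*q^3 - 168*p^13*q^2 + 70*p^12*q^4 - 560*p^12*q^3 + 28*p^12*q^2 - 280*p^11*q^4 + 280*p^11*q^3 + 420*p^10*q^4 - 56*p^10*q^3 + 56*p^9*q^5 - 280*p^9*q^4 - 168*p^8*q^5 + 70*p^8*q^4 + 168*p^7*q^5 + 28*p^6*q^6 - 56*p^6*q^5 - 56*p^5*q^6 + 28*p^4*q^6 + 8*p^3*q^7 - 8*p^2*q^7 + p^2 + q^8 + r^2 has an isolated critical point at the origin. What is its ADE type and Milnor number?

Type A7, Milnor number mu = 7.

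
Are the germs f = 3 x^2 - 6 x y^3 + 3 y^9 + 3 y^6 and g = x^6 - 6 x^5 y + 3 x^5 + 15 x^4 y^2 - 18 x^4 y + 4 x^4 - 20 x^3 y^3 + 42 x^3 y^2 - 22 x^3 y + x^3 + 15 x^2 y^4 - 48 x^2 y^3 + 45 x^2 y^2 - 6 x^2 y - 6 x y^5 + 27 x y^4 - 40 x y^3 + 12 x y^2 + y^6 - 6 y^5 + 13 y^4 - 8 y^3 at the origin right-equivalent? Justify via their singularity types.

No.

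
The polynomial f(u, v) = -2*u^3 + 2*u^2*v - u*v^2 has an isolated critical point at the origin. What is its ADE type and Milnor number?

Type D_{4}, Milnor number mu = 4.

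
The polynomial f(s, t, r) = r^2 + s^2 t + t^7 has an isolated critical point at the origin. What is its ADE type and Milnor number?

Type D8, Milnor number mu = 8.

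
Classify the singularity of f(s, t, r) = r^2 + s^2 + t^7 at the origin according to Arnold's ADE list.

The Hessian of f at 0 is [[2, 0, 0], [0, 0, 0], [0, 0, 2]] with rank 2, so corank 1. A Groebner basis of the Jacobian ideal J(f) in C{s,t,r} is {t^6, s, r}; counting standard monomials gives mu = 6. Corank 1: A-series; mu = 6 gives A_6.

A_{6}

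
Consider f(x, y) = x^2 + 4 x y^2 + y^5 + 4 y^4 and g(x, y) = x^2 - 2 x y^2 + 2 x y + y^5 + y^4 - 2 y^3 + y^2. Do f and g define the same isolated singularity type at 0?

Yes.

The Hessian of f at 0 has rank 1. Corank 1: A-series; mu = 4 gives A_4. The Hessian of g at 0 has rank 1. Corank 1: A-series; mu = 4 gives A_4. Both have type A_4, hence right-equivalent.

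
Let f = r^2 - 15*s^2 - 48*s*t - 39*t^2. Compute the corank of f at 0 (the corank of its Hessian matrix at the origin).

0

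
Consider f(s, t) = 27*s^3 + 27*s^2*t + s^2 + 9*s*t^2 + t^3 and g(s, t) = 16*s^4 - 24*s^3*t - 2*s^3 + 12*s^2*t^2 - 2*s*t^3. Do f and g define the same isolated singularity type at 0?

No.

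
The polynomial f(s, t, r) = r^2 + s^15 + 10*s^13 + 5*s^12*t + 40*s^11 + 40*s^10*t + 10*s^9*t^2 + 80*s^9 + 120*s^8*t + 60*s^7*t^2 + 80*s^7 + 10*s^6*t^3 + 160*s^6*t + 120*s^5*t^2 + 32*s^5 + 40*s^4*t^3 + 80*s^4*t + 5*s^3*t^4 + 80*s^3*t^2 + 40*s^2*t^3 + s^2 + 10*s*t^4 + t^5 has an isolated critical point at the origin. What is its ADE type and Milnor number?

The Hessian of f at 0 has rank 2. Corank 1: A-series; mu = 4 gives A_4.

Type A4, Milnor number mu = 4.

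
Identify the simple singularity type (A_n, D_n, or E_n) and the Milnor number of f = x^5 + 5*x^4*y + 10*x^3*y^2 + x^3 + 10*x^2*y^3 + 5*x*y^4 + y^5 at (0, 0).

The Hessian of f at 0 is [[0, 0], [0, 0]] with rank 0, so corank 2. A Groebner basis of the Jacobian ideal J(f) in C{x,y} is {y^5, x*y^3 + y^4/4, x^2}; counting standard monomials gives mu = 8. Corank 2; j^3 = x^3 is a perfect cube, so E-series; the 5-jet and mu = 8 give E_8.

Type E_{8}, Milnor number mu = 8.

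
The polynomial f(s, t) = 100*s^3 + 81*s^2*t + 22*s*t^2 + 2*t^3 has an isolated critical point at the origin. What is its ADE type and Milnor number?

Type D_4, Milnor number mu = 4.

The Hessian of f at 0 has rank 0. Corank 2; j^3 = (4*s + t)*(25*s^2 + 14*s*t + 2*t^2) splits into three distinct lines over C (the quadratic factor has nonzero discriminant), so D_4.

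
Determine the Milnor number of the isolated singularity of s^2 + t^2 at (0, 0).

1

The Hessian of f at 0 is [[2, 0], [0, 2]] with rank 2, so corank 0. A Groebner basis of the Jacobian ideal J(f) in C{s,t} is {s, t}; counting standard monomials gives mu = 1. Corank 0: nondegenerate Morse point, so A_1.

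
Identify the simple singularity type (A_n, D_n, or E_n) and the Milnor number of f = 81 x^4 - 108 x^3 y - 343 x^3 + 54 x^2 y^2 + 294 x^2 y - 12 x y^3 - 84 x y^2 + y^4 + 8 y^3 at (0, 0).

Type E6, Milnor number mu = 6.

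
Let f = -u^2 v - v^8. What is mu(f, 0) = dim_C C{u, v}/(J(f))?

9

The Hessian of f at 0 is [[0, 0], [0, 0]] with rank 0, so corank 2. A Groebner basis of the Jacobian ideal J(f) in C{u,v} is {u^2/8 + v^7, u^3, u*v}; counting standard monomials gives mu = 9. Corank 2; j^3 = -u^2*v has shape L^2 M (L != M), so D-series; mu = 9 gives D_9.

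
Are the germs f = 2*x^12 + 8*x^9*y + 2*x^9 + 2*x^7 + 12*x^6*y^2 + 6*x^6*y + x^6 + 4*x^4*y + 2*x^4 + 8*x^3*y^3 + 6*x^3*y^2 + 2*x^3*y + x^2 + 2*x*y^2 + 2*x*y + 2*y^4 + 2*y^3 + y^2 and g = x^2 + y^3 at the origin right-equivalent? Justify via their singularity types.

No.

The Hessian of f at 0 has rank 1. Corank 1: A-series; mu = 3 gives A_3. The Hessian of g at 0 has rank 1. Corank 1: A-series; mu = 2 gives A_2. f is A_3 but g is A_2, hence not right-equivalent.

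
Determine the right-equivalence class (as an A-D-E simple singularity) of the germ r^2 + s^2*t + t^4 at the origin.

The Hessian of f at 0 is [[0, 0, 0], [0, 0, 0], [0, 0, 2]] with rank 1, so corank 2. A Groebner basis of the Jacobian ideal J(f) in C{s,t,r} is {s^3, s^2/4 + t^3, s*t, r}; counting standard monomials gives mu = 5. Corank 2; j^3 = s^2*t has shape L^2 M (L != M), so D-series; mu = 5 gives D_5.

D_{5}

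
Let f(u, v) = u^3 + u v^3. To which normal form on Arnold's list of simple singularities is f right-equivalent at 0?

E7

The Hessian of f at 0 has rank 0. Corank 2; j^3 = u^3 is a perfect cube, so E-series; the 4-jet and mu = 7 give E_7.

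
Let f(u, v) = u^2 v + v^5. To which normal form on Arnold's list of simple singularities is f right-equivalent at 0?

The Hessian of f at 0 has rank 0. Corank 2; j^3 = u^2*v has shape L^2 M (L != M), so D-series; mu = 6 gives D_6.

D6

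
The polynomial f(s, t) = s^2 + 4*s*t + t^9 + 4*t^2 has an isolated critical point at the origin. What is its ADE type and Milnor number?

Type A_{8}, Milnor number mu = 8.

The Hessian of f at 0 is [[2, 4], [4, 8]] with rank 1, so corank 1. A Groebner basis of the Jacobian ideal J(f) in C{s,t} is {t^8, s + 2*t}; counting standard monomials gives mu = 8. Corank 1: A-series; mu = 8 gives A_8.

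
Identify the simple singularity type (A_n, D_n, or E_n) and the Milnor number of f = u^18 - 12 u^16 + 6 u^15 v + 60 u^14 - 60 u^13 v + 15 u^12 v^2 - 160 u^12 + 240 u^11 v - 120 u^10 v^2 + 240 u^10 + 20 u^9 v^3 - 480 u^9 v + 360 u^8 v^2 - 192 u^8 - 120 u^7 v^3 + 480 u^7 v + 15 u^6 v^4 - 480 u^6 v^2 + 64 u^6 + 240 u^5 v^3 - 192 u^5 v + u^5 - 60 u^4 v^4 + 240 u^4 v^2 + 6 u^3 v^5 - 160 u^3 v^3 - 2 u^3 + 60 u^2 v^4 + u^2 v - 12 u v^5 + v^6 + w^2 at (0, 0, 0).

Type D7, Milnor number mu = 7.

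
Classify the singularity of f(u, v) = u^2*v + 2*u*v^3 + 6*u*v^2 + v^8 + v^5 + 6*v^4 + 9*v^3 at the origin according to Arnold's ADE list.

D_{9}

The Hessian of f at 0 has rank 0. Corank 2; j^3 = v*(u + 3*v)^2 has shape L^2 M (L != M), so D-series; mu = 9 gives D_9.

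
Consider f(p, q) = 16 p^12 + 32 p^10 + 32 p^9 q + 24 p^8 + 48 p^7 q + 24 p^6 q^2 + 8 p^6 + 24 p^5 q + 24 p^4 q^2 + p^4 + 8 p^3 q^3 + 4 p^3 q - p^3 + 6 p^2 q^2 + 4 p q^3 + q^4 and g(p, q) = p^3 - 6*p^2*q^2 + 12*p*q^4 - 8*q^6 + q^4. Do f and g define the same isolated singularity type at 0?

Yes.

The Hessian of f at 0 has rank 0. Corank 2; j^3 = -p^3 is a perfect cube, so E-series; the 4-jet and mu = 6 give E_6. The Hessian of g at 0 has rank 0. Corank 2; j^3 = p^3 is a perfect cube, so E-series; the 4-jet and mu = 6 give E_6. Both have type E_6, hence right-equivalent.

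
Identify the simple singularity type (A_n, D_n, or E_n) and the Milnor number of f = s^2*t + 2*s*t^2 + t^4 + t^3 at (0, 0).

Type D_{5}, Milnor number mu = 5.

The Hessian of f at 0 has rank 0. Corank 2; j^3 = t*(s + t)^2 has shape L^2 M (L != M), so D-series; mu = 5 gives D_5.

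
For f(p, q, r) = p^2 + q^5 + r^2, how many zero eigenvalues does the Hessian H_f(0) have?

1

Hessian at 0 has rank 2.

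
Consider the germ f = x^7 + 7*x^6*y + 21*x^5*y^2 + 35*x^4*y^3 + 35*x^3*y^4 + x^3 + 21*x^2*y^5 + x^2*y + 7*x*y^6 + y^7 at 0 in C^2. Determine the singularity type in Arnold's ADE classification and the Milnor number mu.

Type D_{8}, Milnor number mu = 8.

The Hessian of f at 0 is [[0, 0], [0, 0]] with rank 0, so corank 2. A Groebner basis of the Jacobian ideal J(f) in C{x,y} is {-x*y/7 + y^6, x*y^2, x^2 + x*y}; counting standard monomials gives mu = 8. Corank 2; j^3 = x^2*(x + y) has shape L^2 M (L != M), so D-series; mu = 8 gives D_8.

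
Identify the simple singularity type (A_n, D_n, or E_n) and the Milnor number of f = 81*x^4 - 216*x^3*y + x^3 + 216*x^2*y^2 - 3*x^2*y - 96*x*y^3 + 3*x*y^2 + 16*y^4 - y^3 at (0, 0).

The Hessian of f at 0 has rank 0. Corank 2; j^3 = (x - y)^3 is a perfect cube, so E-series; the 4-jet and mu = 6 give E_6.

Type E_6, Milnor number mu = 6.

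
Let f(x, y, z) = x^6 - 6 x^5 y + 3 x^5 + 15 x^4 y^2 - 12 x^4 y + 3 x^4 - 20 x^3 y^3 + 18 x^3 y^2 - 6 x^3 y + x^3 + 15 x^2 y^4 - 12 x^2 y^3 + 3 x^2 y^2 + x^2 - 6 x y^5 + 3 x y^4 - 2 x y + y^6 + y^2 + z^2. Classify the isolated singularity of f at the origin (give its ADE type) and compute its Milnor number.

Type A_2, Milnor number mu = 2.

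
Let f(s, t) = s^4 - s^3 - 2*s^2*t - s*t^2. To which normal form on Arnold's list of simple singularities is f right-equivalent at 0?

D_5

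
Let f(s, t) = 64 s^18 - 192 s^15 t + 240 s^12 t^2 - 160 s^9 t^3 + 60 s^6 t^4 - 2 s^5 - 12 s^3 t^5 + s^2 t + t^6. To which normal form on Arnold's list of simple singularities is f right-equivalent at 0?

D7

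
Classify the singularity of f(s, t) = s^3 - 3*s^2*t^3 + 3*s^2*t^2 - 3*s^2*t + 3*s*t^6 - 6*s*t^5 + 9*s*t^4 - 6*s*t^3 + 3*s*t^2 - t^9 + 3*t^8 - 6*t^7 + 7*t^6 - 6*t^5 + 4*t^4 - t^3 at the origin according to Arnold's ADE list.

E_{6}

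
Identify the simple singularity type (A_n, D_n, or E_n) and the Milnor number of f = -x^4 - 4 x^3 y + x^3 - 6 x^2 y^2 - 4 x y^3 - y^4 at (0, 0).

The Hessian of f at 0 has rank 0. Corank 2; j^3 = x^3 is a perfect cube, so E-series; the 4-jet and mu = 6 give E_6.

Type E6, Milnor number mu = 6.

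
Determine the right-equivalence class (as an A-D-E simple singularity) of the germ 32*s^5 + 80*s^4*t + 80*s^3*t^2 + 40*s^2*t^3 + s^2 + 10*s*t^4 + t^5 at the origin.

A_{4}

The Hessian of f at 0 is [[2, 0], [0, 0]] with rank 1, so corank 1. A Groebner basis of the Jacobian ideal J(f) in C{s,t} is {t^4, s}; counting standard monomials gives mu = 4. Corank 1: A-series; mu = 4 gives A_4.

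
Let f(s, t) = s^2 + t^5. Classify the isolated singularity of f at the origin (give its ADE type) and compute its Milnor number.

The Hessian of f at 0 has rank 1. Corank 1: A-series; mu = 4 gives A_4.

Type A4, Milnor number mu = 4.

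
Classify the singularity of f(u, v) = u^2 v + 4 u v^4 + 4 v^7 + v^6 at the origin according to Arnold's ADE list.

D_7

The Hessian of f at 0 is [[0, 0], [0, 0]] with rank 0, so corank 2. A Groebner basis of the Jacobian ideal J(f) in C{u,v} is {u*v/2 + v^4, u^3, u^2*v, -u^2/3 + u*v^2}; counting standard monomials gives mu = 7. Corank 2; j^3 = u^2*v has shape L^2 M (L != M), so D-series; mu = 7 gives D_7.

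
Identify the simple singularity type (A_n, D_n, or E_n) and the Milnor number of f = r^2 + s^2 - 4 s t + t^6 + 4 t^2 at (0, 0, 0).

The Hessian of f at 0 is [[2, -4, 0], [-4, 8, 0], [0, 0, 2]] with rank 2, so corank 1. A Groebner basis of the Jacobian ideal J(f) in C{s,t,r} is {t^5, s - 2*t, r}; counting standard monomials gives mu = 5. Corank 1: A-series; mu = 5 gives A_5.

Type A_5, Milnor number mu = 5.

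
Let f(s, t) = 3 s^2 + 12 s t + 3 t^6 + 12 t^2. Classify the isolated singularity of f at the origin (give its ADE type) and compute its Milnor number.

Type A5, Milnor number mu = 5.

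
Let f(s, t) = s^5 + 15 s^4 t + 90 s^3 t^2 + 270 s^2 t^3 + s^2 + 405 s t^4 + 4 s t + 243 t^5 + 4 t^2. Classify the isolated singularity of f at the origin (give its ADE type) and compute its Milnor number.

Type A_4, Milnor number mu = 4.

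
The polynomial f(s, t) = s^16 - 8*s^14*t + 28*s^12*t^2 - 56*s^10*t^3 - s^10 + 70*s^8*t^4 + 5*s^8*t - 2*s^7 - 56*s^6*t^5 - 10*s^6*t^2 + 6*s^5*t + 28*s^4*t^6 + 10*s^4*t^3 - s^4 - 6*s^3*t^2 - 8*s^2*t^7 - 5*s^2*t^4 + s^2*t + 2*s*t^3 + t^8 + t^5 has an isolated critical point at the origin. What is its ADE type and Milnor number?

Type D_{9}, Milnor number mu = 9.

The Hessian of f at 0 is [[0, 0], [0, 0]] with rank 0, so corank 2. A Groebner basis of the Jacobian ideal J(f) in C{s,t} is {s^2*t^2 - s*t/2 - t^3/2, s^2*t + s*t^3, s^2/5 + 6*s*t^2/5 + t^4, s^3 + s*t/2 + t^3/2}; counting standard monomials gives mu = 9. Corank 2; j^3 = s^2*t has shape L^2 M (L != M), so D-series; mu = 9 gives D_9.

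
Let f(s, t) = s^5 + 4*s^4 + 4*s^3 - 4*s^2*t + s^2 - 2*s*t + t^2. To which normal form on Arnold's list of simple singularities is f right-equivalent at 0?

A4

The Hessian of f at 0 has rank 1. Corank 1: A-series; mu = 4 gives A_4.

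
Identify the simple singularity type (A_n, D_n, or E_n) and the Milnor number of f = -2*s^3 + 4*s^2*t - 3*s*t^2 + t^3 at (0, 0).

The Hessian of f at 0 has rank 0. Corank 2; j^3 = -(s - t)*(2*s^2 - 2*s*t + t^2) splits into three distinct lines over C (the quadratic factor has nonzero discriminant), so D_4.

Type D_4, Milnor number mu = 4.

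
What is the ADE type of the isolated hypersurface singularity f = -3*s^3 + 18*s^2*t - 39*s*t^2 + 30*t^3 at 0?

The Hessian of f at 0 is [[0, 0], [0, 0]] with rank 0, so corank 2. A Groebner basis of the Jacobian ideal J(f) in C{s,t} is {t^3, s^2 - 11*t^2/3, s*t - 2*t^2}; counting standard monomials gives mu = 4. Corank 2; j^3 = -3*(s - 2*t)*(s^2 - 4*s*t + 5*t^2) splits into three distinct lines over C (the quadratic factor has nonzero discriminant), so D_4.

D_{4}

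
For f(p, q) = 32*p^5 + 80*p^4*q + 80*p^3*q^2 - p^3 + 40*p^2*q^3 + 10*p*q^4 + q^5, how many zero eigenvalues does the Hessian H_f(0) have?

Hessian at 0 has rank 0.

2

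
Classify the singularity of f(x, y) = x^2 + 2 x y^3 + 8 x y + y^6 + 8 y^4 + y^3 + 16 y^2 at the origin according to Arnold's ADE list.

A2

The Hessian of f at 0 has rank 1. Corank 1: A-series; mu = 2 gives A_2.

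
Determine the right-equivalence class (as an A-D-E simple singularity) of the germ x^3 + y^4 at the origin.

The Hessian of f at 0 is [[0, 0], [0, 0]] with rank 0, so corank 2. A Groebner basis of the Jacobian ideal J(f) in C{x,y} is {y^3, x^2}; counting standard monomials gives mu = 6. Corank 2; j^3 = x^3 is a perfect cube, so E-series; the 4-jet and mu = 6 give E_6.

E_{6}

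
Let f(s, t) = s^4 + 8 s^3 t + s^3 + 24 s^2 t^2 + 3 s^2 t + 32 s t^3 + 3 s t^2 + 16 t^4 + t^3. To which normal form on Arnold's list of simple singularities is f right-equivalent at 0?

E_{6}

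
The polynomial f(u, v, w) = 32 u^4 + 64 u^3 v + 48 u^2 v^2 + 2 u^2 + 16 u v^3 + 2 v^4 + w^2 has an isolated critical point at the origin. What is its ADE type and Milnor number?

Type A_{3}, Milnor number mu = 3.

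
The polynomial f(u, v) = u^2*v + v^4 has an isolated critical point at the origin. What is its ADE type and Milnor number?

Type D5, Milnor number mu = 5.

The Hessian of f at 0 has rank 0. Corank 2; j^3 = u^2*v has shape L^2 M (L != M), so D-series; mu = 5 gives D_5.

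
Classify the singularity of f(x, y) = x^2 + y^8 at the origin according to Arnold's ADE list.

The Hessian of f at 0 has rank 1. Corank 1: A-series; mu = 7 gives A_7.

A7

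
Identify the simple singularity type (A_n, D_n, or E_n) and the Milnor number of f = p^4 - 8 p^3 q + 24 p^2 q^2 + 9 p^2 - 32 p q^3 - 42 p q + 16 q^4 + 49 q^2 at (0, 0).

The Hessian of f at 0 is [[18, -42], [-42, 98]] with rank 1, so corank 1. A Groebner basis of the Jacobian ideal J(f) in C{p,q} is {q^3, p - 7*q/3}; counting standard monomials gives mu = 3. Corank 1: A-series; mu = 3 gives A_3.

Type A_{3}, Milnor number mu = 3.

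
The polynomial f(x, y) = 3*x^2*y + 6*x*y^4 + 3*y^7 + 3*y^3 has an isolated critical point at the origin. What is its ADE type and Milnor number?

Type D_{4}, Milnor number mu = 4.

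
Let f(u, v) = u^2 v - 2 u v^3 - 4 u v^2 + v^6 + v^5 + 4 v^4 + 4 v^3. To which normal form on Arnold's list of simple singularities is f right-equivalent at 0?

D_7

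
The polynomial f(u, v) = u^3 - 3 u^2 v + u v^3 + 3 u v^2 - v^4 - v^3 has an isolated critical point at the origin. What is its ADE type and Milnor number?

Type E_{7}, Milnor number mu = 7.

The Hessian of f at 0 has rank 0. Corank 2; j^3 = (u - v)^3 is a perfect cube, so E-series; the 4-jet and mu = 7 give E_7.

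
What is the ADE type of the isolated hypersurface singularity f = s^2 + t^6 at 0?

The Hessian of f at 0 has rank 1. Corank 1: A-series; mu = 5 gives A_5.

A_{5}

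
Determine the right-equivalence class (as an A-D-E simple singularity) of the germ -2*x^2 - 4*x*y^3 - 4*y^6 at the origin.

The Hessian of f at 0 has rank 1. Corank 1: A-series; mu = 5 gives A_5.

A5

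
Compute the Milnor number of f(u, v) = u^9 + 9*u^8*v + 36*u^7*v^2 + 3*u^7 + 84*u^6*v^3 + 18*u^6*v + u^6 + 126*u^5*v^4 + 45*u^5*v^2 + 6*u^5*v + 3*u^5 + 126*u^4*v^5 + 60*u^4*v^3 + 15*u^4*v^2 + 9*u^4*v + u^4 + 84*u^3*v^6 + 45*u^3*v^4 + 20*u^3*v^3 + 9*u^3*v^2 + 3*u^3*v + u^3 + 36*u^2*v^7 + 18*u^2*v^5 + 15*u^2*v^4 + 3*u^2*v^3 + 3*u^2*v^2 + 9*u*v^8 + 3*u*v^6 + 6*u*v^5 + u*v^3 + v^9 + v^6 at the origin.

7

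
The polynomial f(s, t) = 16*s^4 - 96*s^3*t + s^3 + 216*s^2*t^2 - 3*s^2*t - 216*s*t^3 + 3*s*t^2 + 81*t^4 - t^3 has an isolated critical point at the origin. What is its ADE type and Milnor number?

Type E6, Milnor number mu = 6.

The Hessian of f at 0 has rank 0. Corank 2; j^3 = (s - t)^3 is a perfect cube, so E-series; the 4-jet and mu = 6 give E_6.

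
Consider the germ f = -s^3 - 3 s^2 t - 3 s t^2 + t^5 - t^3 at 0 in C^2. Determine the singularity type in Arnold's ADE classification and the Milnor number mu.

The Hessian of f at 0 is [[0, 0], [0, 0]] with rank 0, so corank 2. A Groebner basis of the Jacobian ideal J(f) in C{s,t} is {t^4, s^2 + 2*s*t + t^2}; counting standard monomials gives mu = 8. Corank 2; j^3 = -(s + t)^3 is a perfect cube, so E-series; the 5-jet and mu = 8 give E_8.

Type E_8, Milnor number mu = 8.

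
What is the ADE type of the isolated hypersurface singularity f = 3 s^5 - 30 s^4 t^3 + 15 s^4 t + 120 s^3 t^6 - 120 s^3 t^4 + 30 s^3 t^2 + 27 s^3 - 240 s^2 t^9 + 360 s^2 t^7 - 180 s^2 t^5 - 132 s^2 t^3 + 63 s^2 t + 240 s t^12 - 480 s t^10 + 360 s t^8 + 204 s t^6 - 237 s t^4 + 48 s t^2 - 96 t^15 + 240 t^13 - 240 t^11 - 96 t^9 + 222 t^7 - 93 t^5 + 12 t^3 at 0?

The Hessian of f at 0 has rank 0. Corank 2; j^3 = 3*(s + t)*(3*s + 2*t)^2 has shape L^2 M (L != M), so D-series; mu = 6 gives D_6.

D_{6}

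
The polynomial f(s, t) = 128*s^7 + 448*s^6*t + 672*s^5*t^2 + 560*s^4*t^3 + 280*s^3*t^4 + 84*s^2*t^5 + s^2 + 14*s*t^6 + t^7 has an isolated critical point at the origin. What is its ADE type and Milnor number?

Type A6, Milnor number mu = 6.

The Hessian of f at 0 has rank 1. Corank 1: A-series; mu = 6 gives A_6.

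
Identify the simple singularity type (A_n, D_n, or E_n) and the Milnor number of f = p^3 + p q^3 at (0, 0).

Type E_{7}, Milnor number mu = 7.

The Hessian of f at 0 is [[0, 0], [0, 0]] with rank 0, so corank 2. A Groebner basis of the Jacobian ideal J(f) in C{p,q} is {p^3, p*q^2, 3*p^2 + q^3}; counting standard monomials gives mu = 7. Corank 2; j^3 = p^3 is a perfect cube, so E-series; the 4-jet and mu = 7 give E_7.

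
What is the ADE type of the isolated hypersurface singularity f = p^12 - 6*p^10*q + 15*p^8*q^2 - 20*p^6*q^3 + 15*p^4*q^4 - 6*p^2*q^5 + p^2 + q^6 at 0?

The Hessian of f at 0 is [[2, 0], [0, 0]] with rank 1, so corank 1. A Groebner basis of the Jacobian ideal J(f) in C{p,q} is {q^5, p}; counting standard monomials gives mu = 5. Corank 1: A-series; mu = 5 gives A_5.

A_5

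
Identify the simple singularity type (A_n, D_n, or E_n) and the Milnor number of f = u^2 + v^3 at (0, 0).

Type A2, Milnor number mu = 2.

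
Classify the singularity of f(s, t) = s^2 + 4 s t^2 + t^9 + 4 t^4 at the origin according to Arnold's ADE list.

A_8

The Hessian of f at 0 has rank 1. Corank 1: A-series; mu = 8 gives A_8.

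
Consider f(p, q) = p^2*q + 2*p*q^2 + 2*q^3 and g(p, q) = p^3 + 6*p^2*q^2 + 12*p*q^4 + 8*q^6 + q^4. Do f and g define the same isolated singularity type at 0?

No.

The Hessian of f at 0 is [[0, 0], [0, 0]] with rank 0, so corank 2. A Groebner basis of the Jacobian ideal J(f) in C{p,q} is {q^3, p^2 + 2*q^2, p*q + q^2}; counting standard monomials gives mu = 4. Corank 2; j^3 = q*(p^2 + 2*p*q + 2*q^2) splits into three distinct lines over C (the quadratic factor has nonzero discriminant), so D_4. The Hessian of g at 0 is [[0, 0], [0, 0]] with rank 0, so corank 2. A Groebner basis of the Jacobian ideal J(g) in C{p,q} is {p^3, p^2*q, p^2/4 + p*q^2, q^3}; counting standard monomials gives mu = 6. Corank 2; j^3 = p^3 is a perfect cube, so E-series; the 4-jet and mu = 6 give E_6. f is D_4 but g is E_6, hence not right-equivalent.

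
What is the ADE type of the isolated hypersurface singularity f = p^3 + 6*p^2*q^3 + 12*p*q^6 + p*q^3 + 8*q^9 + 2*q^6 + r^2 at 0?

E_{7}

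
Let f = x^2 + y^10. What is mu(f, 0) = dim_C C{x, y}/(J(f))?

The Hessian of f at 0 has rank 1. Corank 1: A-series; mu = 9 gives A_9.

9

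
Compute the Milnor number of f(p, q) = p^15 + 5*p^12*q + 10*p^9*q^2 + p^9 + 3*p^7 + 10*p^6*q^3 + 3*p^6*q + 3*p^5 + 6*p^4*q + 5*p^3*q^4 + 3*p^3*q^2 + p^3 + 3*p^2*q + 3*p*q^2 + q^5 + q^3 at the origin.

The Hessian of f at 0 has rank 0. Corank 2; j^3 = (p + q)^3 is a perfect cube, so E-series; the 5-jet and mu = 8 give E_8.

8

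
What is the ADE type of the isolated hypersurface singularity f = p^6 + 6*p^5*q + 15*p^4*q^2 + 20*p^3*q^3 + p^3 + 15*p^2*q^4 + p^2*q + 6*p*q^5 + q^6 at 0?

The Hessian of f at 0 has rank 0. Corank 2; j^3 = p^2*(p + q) has shape L^2 M (L != M), so D-series; mu = 7 gives D_7.

D_{7}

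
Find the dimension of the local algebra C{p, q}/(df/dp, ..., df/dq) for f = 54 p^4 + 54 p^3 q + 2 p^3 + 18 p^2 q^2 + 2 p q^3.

The Hessian of f at 0 has rank 0. Corank 2; j^3 = 2*p^3 is a perfect cube, so E-series; the 4-jet and mu = 7 give E_7.

7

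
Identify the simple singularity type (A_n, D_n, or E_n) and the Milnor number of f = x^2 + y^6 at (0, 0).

The Hessian of f at 0 has rank 1. Corank 1: A-series; mu = 5 gives A_5.

Type A5, Milnor number mu = 5.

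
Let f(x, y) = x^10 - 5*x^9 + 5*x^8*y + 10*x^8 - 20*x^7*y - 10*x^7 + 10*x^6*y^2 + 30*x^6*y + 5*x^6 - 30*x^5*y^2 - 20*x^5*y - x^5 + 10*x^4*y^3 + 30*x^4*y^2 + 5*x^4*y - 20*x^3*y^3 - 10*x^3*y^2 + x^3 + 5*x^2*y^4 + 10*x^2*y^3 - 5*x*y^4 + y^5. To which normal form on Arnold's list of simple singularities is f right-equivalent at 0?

The Hessian of f at 0 is [[0, 0], [0, 0]] with rank 0, so corank 2. A Groebner basis of the Jacobian ideal J(f) in C{x,y} is {y^5, x*y^3 - y^4/4, x^2}; counting standard monomials gives mu = 8. Corank 2; j^3 = x^3 is a perfect cube, so E-series; the 5-jet and mu = 8 give E_8.

E8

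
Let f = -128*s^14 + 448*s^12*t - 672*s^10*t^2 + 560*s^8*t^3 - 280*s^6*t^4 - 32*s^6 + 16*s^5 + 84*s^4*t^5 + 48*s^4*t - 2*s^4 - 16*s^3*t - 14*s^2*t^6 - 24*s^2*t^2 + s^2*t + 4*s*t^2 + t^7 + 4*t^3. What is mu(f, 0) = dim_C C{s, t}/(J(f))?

8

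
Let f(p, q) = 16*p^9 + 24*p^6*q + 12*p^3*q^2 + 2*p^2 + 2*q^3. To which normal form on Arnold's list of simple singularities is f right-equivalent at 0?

A_{2}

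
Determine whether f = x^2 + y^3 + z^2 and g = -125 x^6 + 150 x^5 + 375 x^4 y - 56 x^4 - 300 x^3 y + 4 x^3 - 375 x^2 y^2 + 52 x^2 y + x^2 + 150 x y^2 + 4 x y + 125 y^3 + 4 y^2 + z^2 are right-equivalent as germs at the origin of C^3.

Yes.

The Hessian of f at 0 is [[2, 0, 0], [0, 0, 0], [0, 0, 2]] with rank 2, so corank 1. A Groebner basis of the Jacobian ideal J(f) in C{x,y,z} is {y^2, x, z}; counting standard monomials gives mu = 2. Corank 1: A-series; mu = 2 gives A_2. The Hessian of g at 0 is [[2, 4, 0], [4, 8, 0], [0, 0, 2]] with rank 2, so corank 1. A Groebner basis of the Jacobian ideal J(g) in C{x,y,z} is {y^2, x + 2*y, z}; counting standard monomials gives mu = 2. Corank 1: A-series; mu = 2 gives A_2. Both have type A_2, hence right-equivalent.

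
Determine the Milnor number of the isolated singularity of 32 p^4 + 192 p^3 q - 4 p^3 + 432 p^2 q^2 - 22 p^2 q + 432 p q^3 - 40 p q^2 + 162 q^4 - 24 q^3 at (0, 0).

5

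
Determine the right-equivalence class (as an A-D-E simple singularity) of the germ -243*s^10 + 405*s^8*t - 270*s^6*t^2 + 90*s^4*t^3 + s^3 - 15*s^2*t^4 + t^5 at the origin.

The Hessian of f at 0 has rank 0. Corank 2; j^3 = s^3 is a perfect cube, so E-series; the 5-jet and mu = 8 give E_8.

E_{8}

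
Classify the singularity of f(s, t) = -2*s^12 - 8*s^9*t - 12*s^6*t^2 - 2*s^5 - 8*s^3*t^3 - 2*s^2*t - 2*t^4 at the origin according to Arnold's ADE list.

D_{5}

The Hessian of f at 0 is [[0, 0], [0, 0]] with rank 0, so corank 2. A Groebner basis of the Jacobian ideal J(f) in C{s,t} is {s^3, s^2/4 + t^3, s*t}; counting standard monomials gives mu = 5. Corank 2; j^3 = -2*s^2*t has shape L^2 M (L != M), so D-series; mu = 5 gives D_5.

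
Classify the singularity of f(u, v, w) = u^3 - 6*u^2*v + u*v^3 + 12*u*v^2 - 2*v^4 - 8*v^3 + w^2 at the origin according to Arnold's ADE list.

The Hessian of f at 0 has rank 1. Corank 2; j^3 = (u - 2*v)^3 is a perfect cube, so E-series; the 4-jet and mu = 7 give E_7.

E_{7}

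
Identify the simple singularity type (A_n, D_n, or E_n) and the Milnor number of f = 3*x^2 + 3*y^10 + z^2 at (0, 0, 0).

Type A_9, Milnor number mu = 9.

The Hessian of f at 0 is [[6, 0, 0], [0, 0, 0], [0, 0, 2]] with rank 2, so corank 1. A Groebner basis of the Jacobian ideal J(f) in C{x,y,z} is {y^9, x, z}; counting standard monomials gives mu = 9. Corank 1: A-series; mu = 9 gives A_9.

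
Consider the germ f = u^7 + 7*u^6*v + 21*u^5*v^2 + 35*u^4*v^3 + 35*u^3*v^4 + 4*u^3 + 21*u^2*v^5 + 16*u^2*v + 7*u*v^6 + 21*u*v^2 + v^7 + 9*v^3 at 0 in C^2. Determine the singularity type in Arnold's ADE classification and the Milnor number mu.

The Hessian of f at 0 has rank 0. Corank 2; j^3 = (u + v)*(2*u + 3*v)^2 has shape L^2 M (L != M), so D-series; mu = 8 gives D_8.

Type D_{8}, Milnor number mu = 8.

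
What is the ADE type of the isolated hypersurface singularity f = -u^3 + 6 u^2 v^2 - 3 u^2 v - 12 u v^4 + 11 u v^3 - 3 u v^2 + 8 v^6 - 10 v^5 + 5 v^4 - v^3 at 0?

The Hessian of f at 0 is [[0, 0], [0, 0]] with rank 0, so corank 2. A Groebner basis of the Jacobian ideal J(f) in C{u,v} is {-u^2/4 - u*v/2 + v^4 - v^3/12 - v^2/4, u^3 - 7*u^2/4 - 7*u*v/2 + 5*v^3/12 - 7*v^2/4, u^2*v + 13*u^2/12 + 13*u*v/6 - 23*v^3/36 + 13*v^2/12, -u^2/2 + u*v^2 - u*v + 5*v^3/6 - v^2/2}; counting standard monomials gives mu = 7. Corank 2; j^3 = -(u + v)^3 is a perfect cube, so E-series; the 4-jet and mu = 7 give E_7.

E7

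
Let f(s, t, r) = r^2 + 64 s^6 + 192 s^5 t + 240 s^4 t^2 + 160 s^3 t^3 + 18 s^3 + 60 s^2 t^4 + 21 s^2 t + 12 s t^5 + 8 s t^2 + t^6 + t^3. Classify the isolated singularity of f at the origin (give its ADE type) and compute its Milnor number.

Type D_{7}, Milnor number mu = 7.

The Hessian of f at 0 is [[0, 0, 0], [0, 0, 0], [0, 0, 2]] with rank 1, so corank 2. A Groebner basis of the Jacobian ideal J(f) in C{s,t,r} is {-243*s*t/4 + t^5 - 81*t^2/4, s*t^2 + t^3/3, s^2 + 5*s*t/6 + t^2/6, r}; counting standard monomials gives mu = 7. Corank 2; j^3 = (2*s + t)*(3*s + t)^2 has shape L^2 M (L != M), so D-series; mu = 7 gives D_7.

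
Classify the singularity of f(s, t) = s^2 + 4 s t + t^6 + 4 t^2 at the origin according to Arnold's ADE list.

The Hessian of f at 0 is [[2, 4], [4, 8]] with rank 1, so corank 1. A Groebner basis of the Jacobian ideal J(f) in C{s,t} is {t^5, s + 2*t}; counting standard monomials gives mu = 5. Corank 1: A-series; mu = 5 gives A_5.

A_{5}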